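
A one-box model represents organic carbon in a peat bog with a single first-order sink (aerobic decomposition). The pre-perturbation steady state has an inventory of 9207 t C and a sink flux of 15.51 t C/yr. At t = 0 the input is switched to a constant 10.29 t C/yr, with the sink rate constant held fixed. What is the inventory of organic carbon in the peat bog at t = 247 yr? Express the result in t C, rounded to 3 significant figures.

The sink rate constant is k = F₀/M₀ = 15.51/9207 = 0.001685 yr⁻¹.
Solving dM/dt = F₁ − kM with M(0) = M₀ gives M(t) = F₁/k + (M₀ − F₁/k)·e^(−kt).
F₁/k = 10.29/0.001685 = 6108.3 t C; kt = 0.001685 × 247 = 0.4161, e^(−kt) = 0.6596.
M(247) = 6108.3 + (9207 − 6108.3) × 0.6596 = 6108.3 + 2044 = 8152.3 t C.

8150 t C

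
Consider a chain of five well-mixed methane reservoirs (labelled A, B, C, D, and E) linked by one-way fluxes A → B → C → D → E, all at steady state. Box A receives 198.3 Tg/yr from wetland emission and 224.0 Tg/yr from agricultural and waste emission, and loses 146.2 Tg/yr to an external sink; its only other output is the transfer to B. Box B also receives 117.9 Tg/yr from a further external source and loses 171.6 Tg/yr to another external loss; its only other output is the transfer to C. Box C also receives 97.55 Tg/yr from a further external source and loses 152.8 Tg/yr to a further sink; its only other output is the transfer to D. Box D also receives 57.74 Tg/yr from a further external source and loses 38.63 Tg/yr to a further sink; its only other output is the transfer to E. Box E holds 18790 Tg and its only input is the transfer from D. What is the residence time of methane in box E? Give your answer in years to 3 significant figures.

Box A: F(A→B) = (198.3 + 224.0) − 146.2 = 276.10 Tg/yr.
Box B: F(B→C) = (276.10 + 117.9) − 171.6 = 222.40 Tg/yr.
Box C: F(C→D) = (222.40 + 97.55) − 152.8 = 167.15 Tg/yr.
Box D: F(D→E) = (167.15 + 57.74) − 38.63 = 186.26 Tg/yr.
Box E throughput = its input = 186.26 Tg/yr; τ = 18790 / 186.26 = 100.9 yr.

101 yr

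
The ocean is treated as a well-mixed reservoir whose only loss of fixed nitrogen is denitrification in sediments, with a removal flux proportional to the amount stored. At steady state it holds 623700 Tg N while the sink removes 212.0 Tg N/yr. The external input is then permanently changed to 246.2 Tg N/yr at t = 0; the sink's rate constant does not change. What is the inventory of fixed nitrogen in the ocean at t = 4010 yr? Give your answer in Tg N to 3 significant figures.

The sink rate constant is k = F₀/M₀ = 212.0/623700 = 0.0003399 yr⁻¹.
Solving dM/dt = F₁ − kM with M(0) = M₀ gives M(t) = F₁/k + (M₀ − F₁/k)·e^(−kt).
F₁/k = 246.2/0.0003399 = 724320 Tg N; kt = 0.0003399 × 4010 = 1.363, e^(−kt) = 0.2559.
M(4010) = 724320 + (623700 − 724320) × 0.2559 = 724320 − 25750 = 698570 Tg N.

699000 Tg N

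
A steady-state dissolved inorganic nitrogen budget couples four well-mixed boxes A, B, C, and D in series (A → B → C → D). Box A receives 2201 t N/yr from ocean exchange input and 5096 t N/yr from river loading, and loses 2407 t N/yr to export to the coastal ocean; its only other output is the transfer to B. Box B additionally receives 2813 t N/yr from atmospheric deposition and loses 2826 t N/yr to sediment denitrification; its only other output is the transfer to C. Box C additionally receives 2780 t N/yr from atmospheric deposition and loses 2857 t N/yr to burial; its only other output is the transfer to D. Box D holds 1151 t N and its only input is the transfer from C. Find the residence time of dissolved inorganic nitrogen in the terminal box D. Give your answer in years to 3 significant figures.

Box A: F(A→B) = (2201 + 5096) − 2407 = 4890.0 t N/yr.
Box B: F(B→C) = (4890.0 + 2813) − 2826 = 4877.0 t N/yr.
Box C: F(C→D) = (4877.0 + 2780) − 2857 = 4800.0 t N/yr.
Box D throughput = its input = 4800.0 t N/yr; τ = 1151 / 4800.0 = 0.2398 yr.

0.240 yr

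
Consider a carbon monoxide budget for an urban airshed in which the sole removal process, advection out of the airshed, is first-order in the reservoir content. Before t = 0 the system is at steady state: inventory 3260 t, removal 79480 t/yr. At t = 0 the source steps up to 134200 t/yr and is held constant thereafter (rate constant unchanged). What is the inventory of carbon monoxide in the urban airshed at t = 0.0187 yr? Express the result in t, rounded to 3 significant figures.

4080 t

The sink rate constant is k = F₀/M₀ = 79480/3260 = 24.38 yr⁻¹.
Solving dM/dt = F₁ − kM with M(0) = M₀ gives M(t) = F₁/k + (M₀ − F₁/k)·e^(−kt).
F₁/k = 134200/24.38 = 5504.4 t; kt = 24.38 × 0.0187 = 0.4559, e^(−kt) = 0.6339.
M(0.0187) = 5504.4 + (3260 − 5504.4) × 0.6339 = 5504.4 − 1423 = 4081.8 t.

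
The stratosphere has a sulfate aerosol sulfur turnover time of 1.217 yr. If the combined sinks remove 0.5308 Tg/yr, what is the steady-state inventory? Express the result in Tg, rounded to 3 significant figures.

0.646 Tg

τ = M/F ⇒ M = τ × F = 1.217 × 0.5308 = 0.6460 Tg.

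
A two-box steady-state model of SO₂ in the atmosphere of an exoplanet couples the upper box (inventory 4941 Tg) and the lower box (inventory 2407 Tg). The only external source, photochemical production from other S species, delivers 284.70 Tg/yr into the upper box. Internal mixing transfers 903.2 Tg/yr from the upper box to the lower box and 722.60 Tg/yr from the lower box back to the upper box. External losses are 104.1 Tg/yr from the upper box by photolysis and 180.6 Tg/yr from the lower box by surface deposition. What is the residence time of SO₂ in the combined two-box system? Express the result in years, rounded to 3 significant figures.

For the system as a whole, the A↔B exchange is internal and contributes nothing to the throughput; only the external sinks remove mass.
M_total = 4941 + 2407 = 7348.0 Tg.
ΣF_external_out = 104.1 + 180.6 = 284.70 Tg/yr.
τ = M_total / ΣF_ext = 7348.0 / 284.70 = 25.81 yr.

25.8 yr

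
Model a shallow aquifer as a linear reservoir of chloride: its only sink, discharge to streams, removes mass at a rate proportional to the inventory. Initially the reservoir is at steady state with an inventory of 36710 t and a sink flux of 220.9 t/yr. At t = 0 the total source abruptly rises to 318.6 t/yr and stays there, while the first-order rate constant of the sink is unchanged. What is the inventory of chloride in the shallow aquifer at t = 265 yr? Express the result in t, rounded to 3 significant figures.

49700 t

The sink rate constant is k = F₀/M₀ = 220.9/36710 = 0.006017 yr⁻¹.
Solving dM/dt = F₁ − kM with M(0) = M₀ gives M(t) = F₁/k + (M₀ − F₁/k)·e^(−kt).
F₁/k = 318.6/0.006017 = 52946 t; kt = 0.006017 × 265 = 1.595, e^(−kt) = 0.2030.
M(265) = 52946 + (36710 − 52946) × 0.2030 = 52946 − 3296 = 49650 t.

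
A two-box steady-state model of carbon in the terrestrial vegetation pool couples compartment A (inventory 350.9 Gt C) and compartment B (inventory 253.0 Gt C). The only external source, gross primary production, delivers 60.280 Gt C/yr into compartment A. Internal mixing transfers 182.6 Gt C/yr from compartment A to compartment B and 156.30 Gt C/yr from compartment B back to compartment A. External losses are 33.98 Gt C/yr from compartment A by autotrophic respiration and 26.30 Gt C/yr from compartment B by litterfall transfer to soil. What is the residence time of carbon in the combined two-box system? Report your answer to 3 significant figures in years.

10.0 yr

Treat the two boxes together as one reservoir: the mixing fluxes between them are internal recycling, so τ = ΣM / Σ(external losses).
M_total = 350.9 + 253.0 = 603.90 Gt C.
ΣF_external_out = 33.98 + 26.30 = 60.280 Gt C/yr.
τ = M_total / ΣF_ext = 603.90 / 60.280 = 10.02 yr.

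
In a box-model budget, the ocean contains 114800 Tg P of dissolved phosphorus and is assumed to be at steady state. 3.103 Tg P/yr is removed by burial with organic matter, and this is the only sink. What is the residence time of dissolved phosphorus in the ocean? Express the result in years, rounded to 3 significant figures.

τ = M / F = 114800 / 3.103 = 37000 yr.

37000 yr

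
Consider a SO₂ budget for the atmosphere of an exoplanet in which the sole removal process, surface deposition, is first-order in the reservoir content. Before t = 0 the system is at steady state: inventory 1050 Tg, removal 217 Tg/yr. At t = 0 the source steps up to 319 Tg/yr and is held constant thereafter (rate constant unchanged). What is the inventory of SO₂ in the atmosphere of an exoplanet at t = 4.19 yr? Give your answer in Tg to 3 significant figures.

τ = M₀/F₀ = 1050/217 = 4.839 yr; rate constant k = 1/τ.
New steady state M_∞ = F₁/k = F₁·τ = 319 × 4.839 = 1543.5 Tg.
M(t) = M_∞ + (M₀ − M_∞)·e^(−t/τ); t/τ = 4.19/4.839 = 0.8659, so e^(−t/τ) = 0.4207.
M(t) = 1543.5 − 493.5 × 0.4207 = 1335.9 Tg.

1340 Tg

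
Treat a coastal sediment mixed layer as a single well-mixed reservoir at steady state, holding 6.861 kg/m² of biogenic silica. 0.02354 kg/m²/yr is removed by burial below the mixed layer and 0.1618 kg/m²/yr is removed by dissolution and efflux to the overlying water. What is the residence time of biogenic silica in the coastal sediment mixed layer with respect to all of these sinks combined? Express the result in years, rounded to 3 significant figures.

Total removal flux = 0.02354 + 0.1618 = 0.18534 kg/m²/yr.
τ = M / ΣF_out = 6.861 / 0.18534 = 37.02 yr.

37.0 yr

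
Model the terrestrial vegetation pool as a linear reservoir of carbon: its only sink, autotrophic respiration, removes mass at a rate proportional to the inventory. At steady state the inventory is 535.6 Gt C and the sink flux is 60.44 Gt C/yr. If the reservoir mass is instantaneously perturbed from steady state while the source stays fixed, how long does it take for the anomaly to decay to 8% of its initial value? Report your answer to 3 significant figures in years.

22.4 yr

For a linear reservoir the anomaly decays as exp(−t/τ) with τ = M/F = 535.6/60.44 = 8.862 yr.
exp(−t/τ) = 0.08 ⇒ t = −τ ln(0.08) = 8.862 × 2.526 = 22.38 yr.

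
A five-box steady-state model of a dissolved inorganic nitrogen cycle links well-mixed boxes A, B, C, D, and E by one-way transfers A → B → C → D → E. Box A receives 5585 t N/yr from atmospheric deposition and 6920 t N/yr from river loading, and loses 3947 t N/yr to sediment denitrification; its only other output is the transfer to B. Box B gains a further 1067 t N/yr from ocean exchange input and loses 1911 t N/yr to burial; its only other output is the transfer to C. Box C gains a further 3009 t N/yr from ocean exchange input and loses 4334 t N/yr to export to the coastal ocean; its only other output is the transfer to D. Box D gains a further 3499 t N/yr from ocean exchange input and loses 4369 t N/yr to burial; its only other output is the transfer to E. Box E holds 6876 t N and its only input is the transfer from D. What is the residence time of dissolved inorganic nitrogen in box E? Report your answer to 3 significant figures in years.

Box A: F(A→B) = (5585 + 6920) − 3947 = 8558.0 t N/yr.
Box B: F(B→C) = (8558.0 + 1067) − 1911 = 7714.0 t N/yr.
Box C: F(C→D) = (7714.0 + 3009) − 4334 = 6389.0 t N/yr.
Box D: F(D→E) = (6389.0 + 3499) − 4369 = 5519.0 t N/yr.
Box E throughput = its input = 5519.0 t N/yr; τ = 6876 / 5519.0 = 1.246 yr.

1.25 yr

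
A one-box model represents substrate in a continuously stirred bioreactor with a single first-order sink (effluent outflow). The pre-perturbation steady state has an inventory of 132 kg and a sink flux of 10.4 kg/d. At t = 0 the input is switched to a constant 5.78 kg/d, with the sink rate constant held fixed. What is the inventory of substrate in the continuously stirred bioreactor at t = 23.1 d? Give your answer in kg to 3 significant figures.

82.9 kg

Residence time τ = M₀/F₀ = 12.69 d. The eventual steady state is M_∞ = M₀·(F₁/F₀) = 132 × 5.78/10.4 = 73.362 kg.
The anomaly ΔM(t) = M(t) − M_∞ decays as ΔM₀·e^(−t/τ) with ΔM₀ = 132 − 73.362 = 58.64 kg.
At t = 23.1 d, e^(−t/τ) = e^(−1.820) = 0.1620, so ΔM = 9.501 kg and M = 73.362 + 9.501 = 82.862 kg.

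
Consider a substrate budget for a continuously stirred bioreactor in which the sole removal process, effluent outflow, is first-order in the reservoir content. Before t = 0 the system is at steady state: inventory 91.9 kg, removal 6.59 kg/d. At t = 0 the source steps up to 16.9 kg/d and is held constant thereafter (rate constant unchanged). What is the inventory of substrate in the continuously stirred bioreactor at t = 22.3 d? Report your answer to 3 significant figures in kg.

Residence time τ = M₀/F₀ = 13.95 d. The eventual steady state is M_∞ = M₀·(F₁/F₀) = 91.9 × 16.9/6.59 = 235.68 kg.
The anomaly ΔM(t) = M(t) − M_∞ decays as ΔM₀·e^(−t/τ) with ΔM₀ = 91.9 − 235.68 = −143.8 kg.
At t = 22.3 d, e^(−t/τ) = e^(−1.599) = 0.2021, so ΔM = −29.05 kg and M = 235.68 − 29.05 = 206.62 kg.

207 kg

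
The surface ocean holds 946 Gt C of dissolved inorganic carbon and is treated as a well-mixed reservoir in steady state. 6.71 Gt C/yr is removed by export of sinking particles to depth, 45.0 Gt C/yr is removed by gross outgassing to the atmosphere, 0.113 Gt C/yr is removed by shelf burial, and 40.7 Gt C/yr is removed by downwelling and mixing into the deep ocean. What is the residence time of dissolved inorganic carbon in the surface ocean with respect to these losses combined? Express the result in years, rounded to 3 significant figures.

10.2 yr

Total removal = 6.710 + 45.00 + 0.1130 + 40.70 = 92.523 Gt C/yr.
τ = M / ΣF_out = 946 / 92.523 = 10.22 yr.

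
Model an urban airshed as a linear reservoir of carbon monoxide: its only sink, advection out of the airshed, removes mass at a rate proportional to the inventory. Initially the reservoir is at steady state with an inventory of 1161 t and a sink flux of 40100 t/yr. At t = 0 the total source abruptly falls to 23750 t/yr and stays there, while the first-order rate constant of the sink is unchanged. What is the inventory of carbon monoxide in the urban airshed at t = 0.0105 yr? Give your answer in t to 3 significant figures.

1020 t

Residence time τ = M₀/F₀ = 0.02895 yr. The eventual steady state is M_∞ = M₀·(F₁/F₀) = 1161 × 23750/40100 = 687.62 t.
The anomaly ΔM(t) = M(t) − M_∞ decays as ΔM₀·e^(−t/τ) with ΔM₀ = 1161 − 687.62 = 473.4 t.
At t = 0.0105 yr, e^(−t/τ) = e^(−0.3627) = 0.6958, so ΔM = 329.4 t and M = 687.62 + 329.4 = 1017.0 t.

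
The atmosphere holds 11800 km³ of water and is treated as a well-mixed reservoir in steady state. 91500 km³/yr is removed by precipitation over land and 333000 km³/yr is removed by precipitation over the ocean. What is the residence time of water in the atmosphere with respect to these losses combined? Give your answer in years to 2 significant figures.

Total removal = 91500 + 333000 = 424500 km³/yr.
τ = M / ΣF_out = 11800 / 424500 = 0.02780 yr.

0.028 yr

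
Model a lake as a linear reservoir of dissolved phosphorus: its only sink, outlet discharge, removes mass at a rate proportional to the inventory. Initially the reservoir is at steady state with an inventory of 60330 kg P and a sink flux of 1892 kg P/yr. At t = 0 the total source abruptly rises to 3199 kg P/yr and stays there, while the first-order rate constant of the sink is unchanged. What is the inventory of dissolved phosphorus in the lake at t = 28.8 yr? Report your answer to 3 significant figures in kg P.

The sink rate constant is k = F₀/M₀ = 1892/60330 = 0.03136 yr⁻¹.
Solving dM/dt = F₁ − kM with M(0) = M₀ gives M(t) = F₁/k + (M₀ − F₁/k)·e^(−kt).
F₁/k = 3199/0.03136 = 102010 kg P; kt = 0.03136 × 28.8 = 0.9032, e^(−kt) = 0.4053.
M(28.8) = 102010 + (60330 − 102010) × 0.4053 = 102010 − 16890 = 85116 kg P.

85100 kg P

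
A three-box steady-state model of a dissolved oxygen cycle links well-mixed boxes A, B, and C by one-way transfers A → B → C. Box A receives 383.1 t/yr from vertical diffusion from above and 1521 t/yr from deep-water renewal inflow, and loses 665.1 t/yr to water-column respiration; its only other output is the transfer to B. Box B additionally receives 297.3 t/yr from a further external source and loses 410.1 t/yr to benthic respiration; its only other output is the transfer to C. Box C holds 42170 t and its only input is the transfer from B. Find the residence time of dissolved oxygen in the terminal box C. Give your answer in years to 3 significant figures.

Box A: F(A→B) = (383.1 + 1521) − 665.1 = 1239.0 t/yr.
Box B: F(B→C) = (1239.0 + 297.3) − 410.1 = 1126.2 t/yr.
Box C throughput = its input = 1126.2 t/yr; τ = 42170 / 1126.2 = 37.44 yr.

37.4 yr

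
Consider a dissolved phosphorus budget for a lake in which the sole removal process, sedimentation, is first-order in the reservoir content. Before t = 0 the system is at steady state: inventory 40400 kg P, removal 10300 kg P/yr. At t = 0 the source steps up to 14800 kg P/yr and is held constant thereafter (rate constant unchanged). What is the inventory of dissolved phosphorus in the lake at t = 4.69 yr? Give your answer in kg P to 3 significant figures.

τ = M₀/F₀ = 40400/10300 = 3.922 yr; rate constant k = 1/τ.
New steady state M_∞ = F₁/k = F₁·τ = 14800 × 3.922 = 58050 kg P.
M(t) = M_∞ + (M₀ − M_∞)·e^(−t/τ); t/τ = 4.69/3.922 = 1.196, so e^(−t/τ) = 0.3025.
M(t) = 58050 − 17650 × 0.3025 = 52711 kg P.

52700 kg P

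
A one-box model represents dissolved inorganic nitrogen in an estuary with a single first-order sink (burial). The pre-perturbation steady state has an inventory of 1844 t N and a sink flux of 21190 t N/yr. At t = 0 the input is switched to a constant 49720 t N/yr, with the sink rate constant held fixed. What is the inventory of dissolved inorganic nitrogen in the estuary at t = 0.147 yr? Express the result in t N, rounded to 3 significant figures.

3870 t N

Residence time τ = M₀/F₀ = 0.08702 yr. The eventual steady state is M_∞ = M₀·(F₁/F₀) = 1844 × 49720/21190 = 4326.7 t N.
The anomaly ΔM(t) = M(t) − M_∞ decays as ΔM₀·e^(−t/τ) with ΔM₀ = 1844 − 4326.7 = −2483 t N.
At t = 0.147 yr, e^(−t/τ) = e^(−1.689) = 0.1847, so ΔM = −458.5 t N and M = 4326.7 − 458.5 = 3868.3 t N.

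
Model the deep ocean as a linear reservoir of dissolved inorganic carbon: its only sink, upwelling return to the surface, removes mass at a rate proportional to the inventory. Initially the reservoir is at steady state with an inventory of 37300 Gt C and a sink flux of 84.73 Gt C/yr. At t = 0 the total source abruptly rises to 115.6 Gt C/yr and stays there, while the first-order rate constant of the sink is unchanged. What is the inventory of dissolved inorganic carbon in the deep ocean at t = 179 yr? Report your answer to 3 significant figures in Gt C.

τ = M₀/F₀ = 37300/84.73 = 440.2 yr; rate constant k = 1/τ.
New steady state M_∞ = F₁/k = F₁·τ = 115.6 × 440.2 = 50890 Gt C.
M(t) = M_∞ + (M₀ − M_∞)·e^(−t/τ); t/τ = 179/440.2 = 0.4066, so e^(−t/τ) = 0.6659.
M(t) = 50890 − 13590 × 0.6659 = 41840 Gt C.

41800 Gt C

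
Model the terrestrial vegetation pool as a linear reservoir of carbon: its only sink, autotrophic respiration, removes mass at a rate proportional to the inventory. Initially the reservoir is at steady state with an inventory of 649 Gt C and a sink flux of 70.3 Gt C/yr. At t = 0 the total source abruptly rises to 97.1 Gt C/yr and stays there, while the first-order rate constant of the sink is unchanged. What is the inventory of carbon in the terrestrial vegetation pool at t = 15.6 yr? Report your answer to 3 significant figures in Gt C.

851 Gt C

Residence time τ = M₀/F₀ = 9.232 yr. The eventual steady state is M_∞ = M₀·(F₁/F₀) = 649 × 97.1/70.3 = 896.41 Gt C.
The anomaly ΔM(t) = M(t) − M_∞ decays as ΔM₀·e^(−t/τ) with ΔM₀ = 649 − 896.41 = −247.4 Gt C.
At t = 15.6 yr, e^(−t/τ) = e^(−1.690) = 0.1846, so ΔM = −45.66 Gt C and M = 896.41 − 45.66 = 850.75 Gt C.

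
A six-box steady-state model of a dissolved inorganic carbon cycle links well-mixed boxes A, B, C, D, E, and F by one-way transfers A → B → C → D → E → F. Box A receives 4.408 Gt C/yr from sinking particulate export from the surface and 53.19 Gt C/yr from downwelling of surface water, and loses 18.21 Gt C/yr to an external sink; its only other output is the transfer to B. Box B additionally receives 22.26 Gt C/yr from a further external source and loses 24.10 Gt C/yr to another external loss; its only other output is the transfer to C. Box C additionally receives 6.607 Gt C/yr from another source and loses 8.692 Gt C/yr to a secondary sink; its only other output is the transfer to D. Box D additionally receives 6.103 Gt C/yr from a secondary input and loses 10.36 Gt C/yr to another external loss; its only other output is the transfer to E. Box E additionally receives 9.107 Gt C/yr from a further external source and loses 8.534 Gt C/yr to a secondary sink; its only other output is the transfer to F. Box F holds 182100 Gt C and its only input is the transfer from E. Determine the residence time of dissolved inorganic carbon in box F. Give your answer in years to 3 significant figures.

5730 yr

Box A: F(A→B) = (4.408 + 53.19) − 18.21 = 39.388 Gt C/yr.
Box B: F(B→C) = (39.388 + 22.26) − 24.10 = 37.548 Gt C/yr.
Box C: F(C→D) = (37.548 + 6.607) − 8.692 = 35.463 Gt C/yr.
Box D: F(D→E) = (35.463 + 6.103) − 10.36 = 31.206 Gt C/yr.
Box E: F(E→F) = (31.206 + 9.107) − 8.534 = 31.779 Gt C/yr.
Box F throughput = its input = 31.779 Gt C/yr; τ = 182100 / 31.779 = 5730 yr.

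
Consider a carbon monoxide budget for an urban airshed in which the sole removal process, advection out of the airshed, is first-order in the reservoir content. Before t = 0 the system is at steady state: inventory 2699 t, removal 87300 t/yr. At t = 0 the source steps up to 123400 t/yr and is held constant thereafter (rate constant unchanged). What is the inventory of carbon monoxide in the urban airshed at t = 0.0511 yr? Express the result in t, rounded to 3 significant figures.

3600 t

Residence time τ = M₀/F₀ = 0.03092 yr. The eventual steady state is M_∞ = M₀·(F₁/F₀) = 2699 × 123400/87300 = 3815.1 t.
The anomaly ΔM(t) = M(t) − M_∞ decays as ΔM₀·e^(−t/τ) with ΔM₀ = 2699 − 3815.1 = −1116 t.
At t = 0.0511 yr, e^(−t/τ) = e^(−1.653) = 0.1915, so ΔM = −213.7 t and M = 3815.1 − 213.7 = 3601.3 t.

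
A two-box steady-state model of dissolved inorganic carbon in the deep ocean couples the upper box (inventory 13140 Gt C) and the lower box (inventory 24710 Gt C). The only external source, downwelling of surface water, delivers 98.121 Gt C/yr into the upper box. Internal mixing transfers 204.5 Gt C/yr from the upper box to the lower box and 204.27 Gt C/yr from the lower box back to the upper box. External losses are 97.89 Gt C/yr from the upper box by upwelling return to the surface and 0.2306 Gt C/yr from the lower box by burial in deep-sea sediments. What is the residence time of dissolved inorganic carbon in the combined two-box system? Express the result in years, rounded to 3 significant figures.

For the system as a whole, the A↔B exchange is internal and contributes nothing to the throughput; only the external sinks remove mass.
M_total = 13140 + 24710 = 37850 Gt C.
ΣF_external_out = 97.89 + 0.2306 = 98.121 Gt C/yr.
τ = M_total / ΣF_ext = 37850 / 98.121 = 385.7 yr.

386 yr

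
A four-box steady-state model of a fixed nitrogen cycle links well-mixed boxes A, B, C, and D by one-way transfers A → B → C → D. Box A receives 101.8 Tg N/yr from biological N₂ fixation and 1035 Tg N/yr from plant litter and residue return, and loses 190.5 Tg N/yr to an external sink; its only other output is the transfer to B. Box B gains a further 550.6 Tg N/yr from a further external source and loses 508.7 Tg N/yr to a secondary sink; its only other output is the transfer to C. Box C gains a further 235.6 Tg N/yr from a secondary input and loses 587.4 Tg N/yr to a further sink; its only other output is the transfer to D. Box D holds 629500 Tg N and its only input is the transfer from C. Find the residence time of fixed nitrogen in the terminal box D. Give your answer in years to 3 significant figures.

989 yr

Box A: F(A→B) = (101.8 + 1035) − 190.5 = 946.30 Tg N/yr.
Box B: F(B→C) = (946.30 + 550.6) − 508.7 = 988.20 Tg N/yr.
Box C: F(C→D) = (988.20 + 235.6) − 587.4 = 636.40 Tg N/yr.
Box D throughput = its input = 636.40 Tg N/yr; τ = 629500 / 636.40 = 989.2 yr.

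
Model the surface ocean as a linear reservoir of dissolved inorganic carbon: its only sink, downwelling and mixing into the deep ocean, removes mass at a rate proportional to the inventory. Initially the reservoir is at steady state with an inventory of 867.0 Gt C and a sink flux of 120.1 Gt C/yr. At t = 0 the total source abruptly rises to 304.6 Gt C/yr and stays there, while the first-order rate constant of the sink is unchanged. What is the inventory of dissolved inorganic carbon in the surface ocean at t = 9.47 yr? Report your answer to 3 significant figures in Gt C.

Residence time τ = M₀/F₀ = 7.219 yr. The eventual steady state is M_∞ = M₀·(F₁/F₀) = 867.0 × 304.6/120.1 = 2198.9 Gt C.
The anomaly ΔM(t) = M(t) − M_∞ decays as ΔM₀·e^(−t/τ) with ΔM₀ = 867.0 − 2198.9 = −1332 Gt C.
At t = 9.47 yr, e^(−t/τ) = e^(−1.312) = 0.2693, so ΔM = −358.7 Gt C and M = 2198.9 − 358.7 = 1840.2 Gt C.

1840 Gt C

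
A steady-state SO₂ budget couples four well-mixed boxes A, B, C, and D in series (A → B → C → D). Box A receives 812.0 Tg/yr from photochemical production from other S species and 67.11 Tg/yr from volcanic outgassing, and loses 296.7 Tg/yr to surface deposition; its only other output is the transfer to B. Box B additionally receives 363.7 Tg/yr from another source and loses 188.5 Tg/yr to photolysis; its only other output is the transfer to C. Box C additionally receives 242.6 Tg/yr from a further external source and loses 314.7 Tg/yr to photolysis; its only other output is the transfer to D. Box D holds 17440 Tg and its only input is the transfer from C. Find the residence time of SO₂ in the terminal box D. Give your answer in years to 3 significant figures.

25.4 yr

Box A: F(A→B) = (812.0 + 67.11) − 296.7 = 582.41 Tg/yr.
Box B: F(B→C) = (582.41 + 363.7) − 188.5 = 757.61 Tg/yr.
Box C: F(C→D) = (757.61 + 242.6) − 314.7 = 685.51 Tg/yr.
Box D throughput = its input = 685.51 Tg/yr; τ = 17440 / 685.51 = 25.44 yr.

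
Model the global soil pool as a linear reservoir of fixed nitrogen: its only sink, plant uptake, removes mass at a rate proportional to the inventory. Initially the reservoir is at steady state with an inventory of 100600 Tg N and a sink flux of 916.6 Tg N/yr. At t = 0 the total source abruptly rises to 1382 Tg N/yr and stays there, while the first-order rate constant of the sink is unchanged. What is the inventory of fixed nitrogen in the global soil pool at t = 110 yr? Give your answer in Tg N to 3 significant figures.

133000 Tg N

Residence time τ = M₀/F₀ = 109.8 yr. The eventual steady state is M_∞ = M₀·(F₁/F₀) = 100600 × 1382/916.6 = 151680 Tg N.
The anomaly ΔM(t) = M(t) − M_∞ decays as ΔM₀·e^(−t/τ) with ΔM₀ = 100600 − 151680 = −51080 Tg N.
At t = 110 yr, e^(−t/τ) = e^(−1.002) = 0.3671, so ΔM = −18750 Tg N and M = 151680 − 18750 = 132930 Tg N.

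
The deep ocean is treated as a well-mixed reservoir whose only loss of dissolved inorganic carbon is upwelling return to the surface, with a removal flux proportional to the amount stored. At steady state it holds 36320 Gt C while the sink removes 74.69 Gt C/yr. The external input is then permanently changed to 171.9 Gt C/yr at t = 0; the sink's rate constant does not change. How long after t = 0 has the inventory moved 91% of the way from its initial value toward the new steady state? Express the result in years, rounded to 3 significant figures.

1170 yr

τ = M₀/F₀ = 36320/74.69 = 486.3 yr.
The remaining gap fraction is e^(−t/τ); 91% covered ⇒ e^(−t/τ) = 0.0900.
t = −τ ln(0.0900) = 486.3 × 2.408 = 1171 yr.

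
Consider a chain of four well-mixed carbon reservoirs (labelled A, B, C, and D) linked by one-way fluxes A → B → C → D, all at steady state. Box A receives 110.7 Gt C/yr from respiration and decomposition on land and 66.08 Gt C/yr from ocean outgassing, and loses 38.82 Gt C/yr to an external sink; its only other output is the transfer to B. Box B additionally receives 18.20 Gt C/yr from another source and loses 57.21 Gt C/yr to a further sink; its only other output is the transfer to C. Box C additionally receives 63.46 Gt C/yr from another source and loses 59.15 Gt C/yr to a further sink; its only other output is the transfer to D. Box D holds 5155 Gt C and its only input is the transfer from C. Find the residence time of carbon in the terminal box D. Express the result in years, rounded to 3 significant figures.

49.9 yr

Box A: F(A→B) = (110.7 + 66.08) − 38.82 = 137.96 Gt C/yr.
Box B: F(B→C) = (137.96 + 18.20) − 57.21 = 98.950 Gt C/yr.
Box C: F(C→D) = (98.950 + 63.46) − 59.15 = 103.26 Gt C/yr.
Box D throughput = its input = 103.26 Gt C/yr; τ = 5155 / 103.26 = 49.92 yr.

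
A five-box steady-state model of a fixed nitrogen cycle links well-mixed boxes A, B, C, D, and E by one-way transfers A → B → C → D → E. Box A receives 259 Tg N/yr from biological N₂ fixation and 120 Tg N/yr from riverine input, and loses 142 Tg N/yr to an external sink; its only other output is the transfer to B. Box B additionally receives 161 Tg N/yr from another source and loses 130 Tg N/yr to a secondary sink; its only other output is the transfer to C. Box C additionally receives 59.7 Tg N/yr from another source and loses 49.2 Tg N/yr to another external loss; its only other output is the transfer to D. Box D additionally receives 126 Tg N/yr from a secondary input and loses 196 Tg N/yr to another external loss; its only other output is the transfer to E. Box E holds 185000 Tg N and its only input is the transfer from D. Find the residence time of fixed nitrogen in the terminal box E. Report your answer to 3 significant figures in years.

Box A: F(A→B) = (259 + 120) − 142 = 237.00 Tg N/yr.
Box B: F(B→C) = (237.00 + 161) − 130 = 268.00 Tg N/yr.
Box C: F(C→D) = (268.00 + 59.7) − 49.2 = 278.50 Tg N/yr.
Box D: F(D→E) = (278.50 + 126) − 196 = 208.50 Tg N/yr.
Box E throughput = its input = 208.50 Tg N/yr; τ = 185000 / 208.50 = 887.3 yr.

887 yr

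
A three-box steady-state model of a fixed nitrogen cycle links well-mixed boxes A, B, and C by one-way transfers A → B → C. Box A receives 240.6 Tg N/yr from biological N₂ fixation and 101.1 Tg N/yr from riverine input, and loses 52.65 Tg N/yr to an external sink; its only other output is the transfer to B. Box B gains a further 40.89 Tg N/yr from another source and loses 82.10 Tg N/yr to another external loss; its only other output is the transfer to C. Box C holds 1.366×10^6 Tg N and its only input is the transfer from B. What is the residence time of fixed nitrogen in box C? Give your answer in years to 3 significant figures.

Box A: F(A→B) = (240.6 + 101.1) − 52.65 = 289.05 Tg N/yr.
Box B: F(B→C) = (289.05 + 40.89) − 82.10 = 247.84 Tg N/yr.
Box C throughput = its input = 247.84 Tg N/yr; τ = 1.366×10^6 / 247.84 = 5512 yr.

5510 yr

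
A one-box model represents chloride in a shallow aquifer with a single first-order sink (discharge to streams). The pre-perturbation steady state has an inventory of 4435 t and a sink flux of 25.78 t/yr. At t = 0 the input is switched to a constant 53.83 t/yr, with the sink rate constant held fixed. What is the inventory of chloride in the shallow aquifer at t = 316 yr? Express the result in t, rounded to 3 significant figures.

8490 t

Residence time τ = M₀/F₀ = 172.0 yr. The eventual steady state is M_∞ = M₀·(F₁/F₀) = 4435 × 53.83/25.78 = 9260.5 t.
The anomaly ΔM(t) = M(t) − M_∞ decays as ΔM₀·e^(−t/τ) with ΔM₀ = 4435 − 9260.5 = −4826 t.
At t = 316 yr, e^(−t/τ) = e^(−1.837) = 0.1593, so ΔM = −768.8 t and M = 9260.5 − 768.8 = 8491.7 t.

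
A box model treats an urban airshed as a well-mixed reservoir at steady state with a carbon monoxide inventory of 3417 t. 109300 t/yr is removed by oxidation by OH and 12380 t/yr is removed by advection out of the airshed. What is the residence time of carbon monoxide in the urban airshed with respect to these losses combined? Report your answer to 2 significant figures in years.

Total removal = 109300 + 12380 = 121680 t/yr.
τ = M / ΣF_out = 3417 / 121680 = 0.02808 yr.

0.028 yr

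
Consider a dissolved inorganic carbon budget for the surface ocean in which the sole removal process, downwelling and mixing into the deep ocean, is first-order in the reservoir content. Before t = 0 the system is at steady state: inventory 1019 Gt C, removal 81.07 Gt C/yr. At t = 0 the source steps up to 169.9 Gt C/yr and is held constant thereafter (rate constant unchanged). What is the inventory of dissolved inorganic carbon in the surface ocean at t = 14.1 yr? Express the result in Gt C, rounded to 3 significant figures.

1770 Gt C

The sink rate constant is k = F₀/M₀ = 81.07/1019 = 0.07956 yr⁻¹.
Solving dM/dt = F₁ − kM with M(0) = M₀ gives M(t) = F₁/k + (M₀ − F₁/k)·e^(−kt).
F₁/k = 169.9/0.07956 = 2135.5 Gt C; kt = 0.07956 × 14.1 = 1.122, e^(−kt) = 0.3257.
M(14.1) = 2135.5 + (1019 − 2135.5) × 0.3257 = 2135.5 − 363.7 = 1771.9 Gt C.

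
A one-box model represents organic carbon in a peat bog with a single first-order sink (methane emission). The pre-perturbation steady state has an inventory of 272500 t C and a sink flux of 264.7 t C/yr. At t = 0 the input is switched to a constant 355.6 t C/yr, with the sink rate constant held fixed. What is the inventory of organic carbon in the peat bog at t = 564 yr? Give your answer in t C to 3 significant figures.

Residence time τ = M₀/F₀ = 1029 yr. The eventual steady state is M_∞ = M₀·(F₁/F₀) = 272500 × 355.6/264.7 = 366080 t C.
The anomaly ΔM(t) = M(t) − M_∞ decays as ΔM₀·e^(−t/τ) with ΔM₀ = 272500 − 366080 = −93580 t C.
At t = 564 yr, e^(−t/τ) = e^(−0.5479) = 0.5782, so ΔM = −54110 t C and M = 366080 − 54110 = 311970 t C.

312000 t C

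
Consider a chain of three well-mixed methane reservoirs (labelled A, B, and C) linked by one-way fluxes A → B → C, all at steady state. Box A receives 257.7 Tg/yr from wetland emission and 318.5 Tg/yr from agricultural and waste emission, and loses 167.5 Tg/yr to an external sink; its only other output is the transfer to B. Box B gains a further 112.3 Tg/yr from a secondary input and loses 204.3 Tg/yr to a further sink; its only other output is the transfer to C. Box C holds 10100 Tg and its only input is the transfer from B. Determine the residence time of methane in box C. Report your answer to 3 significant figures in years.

Box A: F(A→B) = (257.7 + 318.5) − 167.5 = 408.70 Tg/yr.
Box B: F(B→C) = (408.70 + 112.3) − 204.3 = 316.70 Tg/yr.
Box C throughput = its input = 316.70 Tg/yr; τ = 10100 / 316.70 = 31.89 yr.

31.9 yr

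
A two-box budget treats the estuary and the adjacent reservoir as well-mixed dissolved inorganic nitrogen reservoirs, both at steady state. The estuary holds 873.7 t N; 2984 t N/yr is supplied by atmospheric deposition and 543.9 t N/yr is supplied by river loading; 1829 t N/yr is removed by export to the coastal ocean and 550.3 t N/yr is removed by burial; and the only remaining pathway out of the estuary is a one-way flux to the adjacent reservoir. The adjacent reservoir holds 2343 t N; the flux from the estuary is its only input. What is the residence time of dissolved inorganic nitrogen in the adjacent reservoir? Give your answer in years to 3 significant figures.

2.04 yr

Balance the estuary: ΣF_in = 2984 + 543.9 = 3527.9 t N/yr.
Flux to the adjacent reservoir = ΣF_in − (1829 + 550.3) = 1148.6 t N/yr.
At steady state the output of the adjacent reservoir equals its input, 1148.6 t N/yr.
τ = M / F = 2343 / 1148.6 = 2.040 yr.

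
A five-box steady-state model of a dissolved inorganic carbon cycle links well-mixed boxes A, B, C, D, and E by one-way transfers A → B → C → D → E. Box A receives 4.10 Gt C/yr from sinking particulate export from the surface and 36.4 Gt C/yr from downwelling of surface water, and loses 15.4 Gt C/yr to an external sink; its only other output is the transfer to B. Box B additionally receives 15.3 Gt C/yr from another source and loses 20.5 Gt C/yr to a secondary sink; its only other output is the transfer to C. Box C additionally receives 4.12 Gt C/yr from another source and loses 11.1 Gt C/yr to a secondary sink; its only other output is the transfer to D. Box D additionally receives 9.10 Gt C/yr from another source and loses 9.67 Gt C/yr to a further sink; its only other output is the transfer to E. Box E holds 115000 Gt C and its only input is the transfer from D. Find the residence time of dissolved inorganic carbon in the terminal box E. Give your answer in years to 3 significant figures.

9310 yr

Box A: F(A→B) = (4.10 + 36.4) − 15.4 = 25.100 Gt C/yr.
Box B: F(B→C) = (25.100 + 15.3) − 20.5 = 19.900 Gt C/yr.
Box C: F(C→D) = (19.900 + 4.12) − 11.1 = 12.920 Gt C/yr.
Box D: F(D→E) = (12.920 + 9.10) − 9.67 = 12.350 Gt C/yr.
Box E throughput = its input = 12.350 Gt C/yr; τ = 115000 / 12.350 = 9312 yr.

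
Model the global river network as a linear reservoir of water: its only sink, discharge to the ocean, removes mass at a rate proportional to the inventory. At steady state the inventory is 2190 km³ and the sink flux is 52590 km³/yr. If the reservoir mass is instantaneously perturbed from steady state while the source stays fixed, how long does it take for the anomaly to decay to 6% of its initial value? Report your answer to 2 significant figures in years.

For a linear reservoir the anomaly decays as exp(−t/τ) with τ = M/F = 2190/52590 = 0.04164 yr.
exp(−t/τ) = 0.06 ⇒ t = −τ ln(0.06) = 0.04164 × 2.813 = 0.1172 yr.

0.12 yr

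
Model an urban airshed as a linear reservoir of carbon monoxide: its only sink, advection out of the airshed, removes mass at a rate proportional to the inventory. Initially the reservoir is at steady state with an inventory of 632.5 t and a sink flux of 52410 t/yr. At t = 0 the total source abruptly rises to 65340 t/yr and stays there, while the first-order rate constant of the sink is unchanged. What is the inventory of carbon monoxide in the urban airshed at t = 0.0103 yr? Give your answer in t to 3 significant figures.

722 t

τ = M₀/F₀ = 632.5/52410 = 0.01207 yr; rate constant k = 1/τ.
New steady state M_∞ = F₁/k = F₁·τ = 65340 × 0.01207 = 788.54 t.
M(t) = M_∞ + (M₀ − M_∞)·e^(−t/τ); t/τ = 0.0103/0.01207 = 0.8535, so e^(−t/τ) = 0.4259.
M(t) = 788.54 − 156.0 × 0.4259 = 722.08 t.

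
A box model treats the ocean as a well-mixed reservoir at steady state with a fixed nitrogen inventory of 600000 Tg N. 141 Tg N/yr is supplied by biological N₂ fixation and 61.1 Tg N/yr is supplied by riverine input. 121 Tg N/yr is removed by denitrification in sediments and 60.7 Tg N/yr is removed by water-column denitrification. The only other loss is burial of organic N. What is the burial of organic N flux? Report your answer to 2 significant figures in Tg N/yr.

20 Tg N/yr

At steady state ΣF_in = ΣF_out.
ΣF_in = 141 + 61.1 = 202.10 Tg N/yr.
Burial of organic N flux = ΣF_in − (121 + 60.7) = 202.10 − 181.7 = 20.40 Tg N/yr.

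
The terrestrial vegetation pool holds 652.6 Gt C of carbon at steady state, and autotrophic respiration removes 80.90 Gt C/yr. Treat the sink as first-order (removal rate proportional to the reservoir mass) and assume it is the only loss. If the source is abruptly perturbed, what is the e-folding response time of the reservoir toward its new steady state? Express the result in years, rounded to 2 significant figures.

8.1 yr

For a linear reservoir the response time equals the residence time τ = M/F.
τ = 652.6 / 80.90 = 8.067 yr.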